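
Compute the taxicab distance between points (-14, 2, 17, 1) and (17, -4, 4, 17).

Σ|x_i - y_i| = |-14 - 17| + |2 - (-4)| + |17 - 4| + |1 - 17| = 31 + 6 + 13 + 16 = 66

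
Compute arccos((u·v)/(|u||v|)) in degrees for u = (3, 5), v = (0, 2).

With u = (3, 5), v = (0, 2):
u·v = 3·0 + 5·2 = 0 + 10 = 10.
|u| = √(3² + 5²) = √34, |v| = √(0² + 2²) = √4, so |u||v| = √(34·4) = √136.
cos θ = (u·v)/(|u||v|) = 10/√136 ≈ 0.857493
θ = arccos(0.857493) ≈ 30.96°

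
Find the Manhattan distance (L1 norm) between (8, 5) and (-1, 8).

Σ|x_i - y_i| = |8 - (-1)| + |5 - 8| = 9 + 3 = 12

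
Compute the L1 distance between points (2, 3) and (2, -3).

Σ|x_i - y_i| = |2 - 2| + |3 - (-3)| = 0 + 6 = 6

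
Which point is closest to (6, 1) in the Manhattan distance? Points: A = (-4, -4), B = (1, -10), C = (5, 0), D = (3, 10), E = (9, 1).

Distances: d(A) = 15, d(B) = 16, d(C) = 2, d(D) = 12, d(E) = 3. Nearest: C = (5, 0) with distance 2.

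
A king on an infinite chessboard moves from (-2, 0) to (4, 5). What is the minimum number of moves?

max(|x_i - y_i|) = max(|-2 - 4|, |0 - 5|) = max(6, 5) = 6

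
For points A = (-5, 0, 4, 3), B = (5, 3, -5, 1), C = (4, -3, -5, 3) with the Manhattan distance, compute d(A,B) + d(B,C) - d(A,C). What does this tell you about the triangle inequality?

d(A,B) = 10 + 3 + 9 + 2 = 24, d(B,C) = 1 + 6 + 0 + 2 = 9, d(A,C) = 9 + 3 + 9 + 0 = 21.
d(A,B) + d(B,C) - d(A,C) = 24 + 9 - 21 = 33 - 21 = 12. This is ≥ 0, so the triangle inequality holds for these points.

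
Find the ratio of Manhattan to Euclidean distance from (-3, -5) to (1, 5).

L1 = |-3 - 1| + |-5 - 5| = 4 + 10 = 14
L2 = √(4² + 10²) = √116 ≈ 10.7703
L1 ≥ L2 always (equality iff movement is along one axis); L1 > L2 here.
Ratio L1/L2 = 14/√116 ≈ 1.2999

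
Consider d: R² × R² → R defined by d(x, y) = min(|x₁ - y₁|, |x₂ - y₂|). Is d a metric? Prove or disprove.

No. d fails identity of indiscernibles: take x = (-1, 0) and y = (-1, 8). Then d(x,y) = min(|-1 - (-1)|, |0 - 8|) = min(0, 8) = 0, yet x ≠ y.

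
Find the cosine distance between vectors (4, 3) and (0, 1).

With u = (4, 3), v = (0, 1):
u·v = 4·0 + 3·1 = 0 + 3 = 3.
|u| = √(4² + 3²) = √25, |v| = √(0² + 1²) = √1, so |u||v| = √(25·1) = √25 = 5.
cos θ = (u·v)/(|u||v|) = 3/5 = 0.6
Cosine distance = 1 - cos θ = 1 - 0.6 = 0.4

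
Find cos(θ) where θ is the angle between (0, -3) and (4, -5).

With u = (0, -3), v = (4, -5):
u·v = 0·4 + (-3)·(-5) = 0 + 15 = 15.
|u| = √(0² + (-3)²) = √9, |v| = √(4² + (-5)²) = √41, so |u||v| = √(9·41) = √369.
cos θ = (u·v)/(|u||v|) = 15/√369 ≈ 0.7809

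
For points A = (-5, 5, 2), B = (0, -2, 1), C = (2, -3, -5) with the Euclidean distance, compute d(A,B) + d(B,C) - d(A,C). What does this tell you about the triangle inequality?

d(A,B) = √(5² + 7² + 1²) = √75 ≈ 8.6603, d(B,C) = √(2² + 1² + 6²) = √41 ≈ 6.4031, d(A,C) = √(7² + 8² + 7²) = √162 ≈ 12.7279.
d(A,B) + d(B,C) - d(A,C) = 8.6603 + 6.4031 - 12.7279 = 15.0634 - 12.7279 = 2.3355 (to 4 decimal places). This is ≥ 0, so the triangle inequality holds for these points.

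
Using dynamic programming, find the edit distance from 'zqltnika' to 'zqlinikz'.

Let D[i][j] be the edit distance between the first i characters of 'zqltnika' and the first j characters of 'zqlinikz', with D[i][0] = i, D[0][j] = j, and D[i][j] = D[i-1][j-1] if the characters match, else 1 + min(D[i-1][j], D[i][j-1], D[i-1][j-1]). Filling the table (rows: prefixes of 'zqltnika', columns: prefixes of 'zqlinikz'):
     ε  z  q  l  i  n  i  k  z
  ε  0  1  2  3  4  5  6  7  8
  z  1  0  1  2  3  4  5  6  7
  q  2  1  0  1  2  3  4  5  6
  l  3  2  1  0  1  2  3  4  5
  t  4  3  2  1  1  2  3  4  5
  n  5  4  3  2  2  1  2  3  4
  i  6  5  4  3  2  2  1  2  3
  k  7  6  5  4  3  3  2  1  2
  a  8  7  6  5  4  4  3  2  2
The bottom-right entry gives D[8][8] = 2, so no sequence of fewer than 2 edits works. Backtracking through the table gives one optimal edit sequence (2 edits):
  zqltnika → zqlinika (sub t→i @4)
  zqlinika → zqlinikz (sub a→z @8)
Edit distance = 2.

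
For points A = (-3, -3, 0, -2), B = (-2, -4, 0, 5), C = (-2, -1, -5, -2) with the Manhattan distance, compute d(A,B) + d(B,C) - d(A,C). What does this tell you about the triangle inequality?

d(A,B) = 1 + 1 + 0 + 7 = 9, d(B,C) = 0 + 3 + 5 + 7 = 15, d(A,C) = 1 + 2 + 5 + 0 = 8.
d(A,B) + d(B,C) - d(A,C) = 9 + 15 - 8 = 24 - 8 = 16. This is ≥ 0, so the triangle inequality holds for these points.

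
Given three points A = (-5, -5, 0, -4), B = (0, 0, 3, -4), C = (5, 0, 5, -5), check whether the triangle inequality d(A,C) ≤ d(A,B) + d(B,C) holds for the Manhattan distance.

d(A,B) = 5 + 5 + 3 + 0 = 13, d(B,C) = 5 + 0 + 2 + 1 = 8, d(A,C) = 10 + 5 + 5 + 1 = 21.
d(A,C) = 21 ≤ 13 + 8 = 21. Triangle inequality is satisfied.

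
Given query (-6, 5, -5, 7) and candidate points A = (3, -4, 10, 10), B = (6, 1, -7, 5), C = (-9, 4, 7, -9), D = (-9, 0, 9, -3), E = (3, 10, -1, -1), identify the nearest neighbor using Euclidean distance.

Distances: d(A) ≈ 19.8997, d(B) ≈ 12.9615, d(C) ≈ 20.2485, d(D) ≈ 18.1659, d(E) ≈ 13.6382. Nearest: B = (6, 1, -7, 5) with distance 12.9615.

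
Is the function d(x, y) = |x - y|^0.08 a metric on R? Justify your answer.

Yes. With 0 < p = 0.08 ≤ 1, d(x,y) = |x-y|^0.08 is a metric on R. Non-negativity and symmetry are immediate; |x-y|^0.08 = 0 ⟺ |x-y| = 0 ⟺ x = y. For the triangle inequality, the function t ↦ t^0.08 is subadditive on [0,∞) when p ≤ 1, so |x-z|^0.08 ≤ (|x-y| + |y-z|)^0.08 ≤ |x-y|^0.08 + |y-z|^0.08.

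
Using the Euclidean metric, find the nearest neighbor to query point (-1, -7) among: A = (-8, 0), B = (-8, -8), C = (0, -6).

Distances: d(A) ≈ 9.8995, d(B) ≈ 7.0711, d(C) ≈ 1.4142. Nearest: C = (0, -6) with distance 1.4142.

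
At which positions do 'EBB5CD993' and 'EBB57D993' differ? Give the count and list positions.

Differing positions: 5. Hamming distance = 1.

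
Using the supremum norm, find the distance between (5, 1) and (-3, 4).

max(|x_i - y_i|) = max(|5 - (-3)|, |1 - 4|) = max(8, 3) = 8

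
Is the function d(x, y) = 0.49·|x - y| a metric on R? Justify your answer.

Yes. Since |x - y| is a metric on R and 0.49 > 0, the positive scalar multiple 0.49·|x - y| is also a metric: scaling by a positive constant preserves non-negativity, identity (d=0 ⟺ |x-y|=0 ⟺ x=y), symmetry, and the triangle inequality.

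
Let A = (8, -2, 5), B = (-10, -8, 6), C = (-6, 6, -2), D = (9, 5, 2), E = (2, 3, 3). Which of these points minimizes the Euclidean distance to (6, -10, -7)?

Distances: d(A) ≈ 14.5602, d(B) ≈ 20.7123, d(C) ≈ 20.6155, d(D) ≈ 17.7482, d(E) ≈ 16.8819. Nearest: A = (8, -2, 5) with distance 14.5602.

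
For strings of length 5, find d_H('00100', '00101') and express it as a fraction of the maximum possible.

Differing positions: 5. Hamming distance = 1. The maximum possible Hamming distance for length-5 strings is 5, so d_H/5 = 1/5 = 0.2.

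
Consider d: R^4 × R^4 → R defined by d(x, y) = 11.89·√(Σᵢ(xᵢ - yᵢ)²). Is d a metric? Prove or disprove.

Yes. The L2 (Euclidean) norm induces a metric on R^4, and multiplying a metric by a positive constant 11.89 > 0 preserves all four axioms: non-negativity (11.89·||x-y|| ≥ 0), identity (11.89·||x-y|| = 0 ⟺ ||x-y|| = 0 ⟺ x = y), symmetry (||x-y|| = ||y-x||), and the triangle inequality (11.89·||x-z|| ≤ 11.89·||x-y|| + 11.89·||y-z||). So d is a metric.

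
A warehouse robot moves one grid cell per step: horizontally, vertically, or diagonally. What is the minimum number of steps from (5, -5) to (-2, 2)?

max(|x_i - y_i|) = max(|5 - (-2)|, |-5 - 2|) = max(7, 7) = 7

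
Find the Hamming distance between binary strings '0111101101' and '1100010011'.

Differing positions: 1, 3, 4, 5, 6, 7, 8, 9. Hamming distance = 8.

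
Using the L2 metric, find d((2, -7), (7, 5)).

√(Σ(x_i - y_i)²) = √((2 - 7)² + (-7 - 5)²)
= √((-5)² + (-12)²) = √(25 + 144) = √169 = 13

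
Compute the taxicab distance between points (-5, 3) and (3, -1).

Σ|x_i - y_i| = |-5 - 3| + |3 - (-1)| = 8 + 4 = 12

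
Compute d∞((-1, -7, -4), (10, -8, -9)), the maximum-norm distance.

max(|x_i - y_i|) = max(|-1 - 10|, |-7 - (-8)|, |-4 - (-9)|) = max(11, 1, 5) = 11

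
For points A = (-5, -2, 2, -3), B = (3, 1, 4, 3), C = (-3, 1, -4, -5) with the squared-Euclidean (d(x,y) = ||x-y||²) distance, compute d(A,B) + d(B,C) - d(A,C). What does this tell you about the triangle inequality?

d(A,B) = 8² + 3² + 2² + 6² = 113, d(B,C) = 6² + 0² + 8² + 8² = 164, d(A,C) = 2² + 3² + 6² + 2² = 53.
d(A,B) + d(B,C) - d(A,C) = 113 + 164 - 53 = 277 - 53 = 224. This is ≥ 0, so the triangle inequality holds for these points.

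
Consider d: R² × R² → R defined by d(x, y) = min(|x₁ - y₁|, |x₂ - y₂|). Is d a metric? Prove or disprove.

No. d fails identity of indiscernibles: take x = (-2, 0) and y = (-2, 2). Then d(x,y) = min(|-2 - (-2)|, |0 - 2|) = min(0, 2) = 0, yet x ≠ y.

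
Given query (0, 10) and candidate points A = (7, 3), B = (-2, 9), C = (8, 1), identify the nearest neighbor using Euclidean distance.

Distances: d(A) ≈ 9.8995, d(B) ≈ 2.2361, d(C) ≈ 12.0416. Nearest: B = (-2, 9) with distance 2.2361.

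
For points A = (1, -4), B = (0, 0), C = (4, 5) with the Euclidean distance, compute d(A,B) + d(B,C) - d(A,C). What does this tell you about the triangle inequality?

d(A,B) = √(1² + 4²) = √17 ≈ 4.1231, d(B,C) = √(4² + 5²) = √41 ≈ 6.4031, d(A,C) = √(3² + 9²) = √90 ≈ 9.4868.
d(A,B) + d(B,C) - d(A,C) = 4.1231 + 6.4031 - 9.4868 = 10.5262 - 9.4868 = 1.0394 (to 4 decimal places). This is ≥ 0, so the triangle inequality holds for these points.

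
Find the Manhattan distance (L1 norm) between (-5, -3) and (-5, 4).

Σ|x_i - y_i| = |-5 - (-5)| + |-3 - 4| = 0 + 7 = 7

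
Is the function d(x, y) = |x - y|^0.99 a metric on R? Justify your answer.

Yes. With 0 < p = 0.99 ≤ 1, d(x,y) = |x-y|^0.99 is a metric on R. Non-negativity and symmetry are immediate; |x-y|^0.99 = 0 ⟺ |x-y| = 0 ⟺ x = y. For the triangle inequality, the function t ↦ t^0.99 is subadditive on [0,∞) when p ≤ 1, so |x-z|^0.99 ≤ (|x-y| + |y-z|)^0.99 ≤ |x-y|^0.99 + |y-z|^0.99.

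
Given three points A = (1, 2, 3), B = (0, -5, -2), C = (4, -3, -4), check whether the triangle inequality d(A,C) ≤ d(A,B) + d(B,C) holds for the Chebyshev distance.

d(A,B) = max(1, 7, 5) = 7, d(B,C) = max(4, 2, 2) = 4, d(A,C) = max(3, 5, 7) = 7.
d(A,C) = 7 ≤ 7 + 4 = 11. Triangle inequality is satisfied.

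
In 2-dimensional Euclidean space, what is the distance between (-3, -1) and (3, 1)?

√(Σ(x_i - y_i)²) = √((-3 - 3)² + (-1 - 1)²)
= √((-6)² + (-2)²) = √(36 + 4) = √40 ≈ 6.3246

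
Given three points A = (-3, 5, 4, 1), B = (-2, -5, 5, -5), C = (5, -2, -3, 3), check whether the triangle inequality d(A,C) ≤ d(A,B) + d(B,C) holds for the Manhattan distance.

d(A,B) = 1 + 10 + 1 + 6 = 18, d(B,C) = 7 + 3 + 8 + 8 = 26, d(A,C) = 8 + 7 + 7 + 2 = 24.
d(A,C) = 24 ≤ 18 + 26 = 44. Triangle inequality is satisfied.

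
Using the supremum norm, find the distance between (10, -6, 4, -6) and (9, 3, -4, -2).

max(|x_i - y_i|) = max(|10 - 9|, |-6 - 3|, |4 - (-4)|, |-6 - (-2)|) = max(1, 9, 8, 4) = 9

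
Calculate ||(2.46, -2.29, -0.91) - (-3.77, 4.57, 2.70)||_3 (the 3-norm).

(Σ|x_i - y_i|^3)^(1/3) = (|2.46 - (-3.77)|^3 + |-2.29 - 4.57|^3 + |-0.91 - 2.7|^3)^(1/3)
= (6.23^3 + 6.86^3 + 3.61^3)^(1/3) ≈ (241.8044 + 322.8289 + 47.0459)^(1/3) = (611.6792)^(1/3) ≈ 8.4887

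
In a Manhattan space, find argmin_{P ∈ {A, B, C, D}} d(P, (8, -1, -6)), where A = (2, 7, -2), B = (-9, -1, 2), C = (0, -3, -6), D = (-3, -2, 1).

Distances: d(A) = 18, d(B) = 25, d(C) = 10, d(D) = 19. Nearest: C = (0, -3, -6) with distance 10.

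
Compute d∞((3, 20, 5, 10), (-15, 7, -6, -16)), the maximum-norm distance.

max(|x_i - y_i|) = max(|3 - (-15)|, |20 - 7|, |5 - (-6)|, |10 - (-16)|) = max(18, 13, 11, 26) = 26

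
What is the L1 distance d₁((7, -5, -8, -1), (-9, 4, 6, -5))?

Σ|x_i - y_i| = |7 - (-9)| + |-5 - 4| + |-8 - 6| + |-1 - (-5)| = 16 + 9 + 14 + 4 = 43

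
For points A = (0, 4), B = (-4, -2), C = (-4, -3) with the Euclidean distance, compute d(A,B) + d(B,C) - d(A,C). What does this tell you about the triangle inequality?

d(A,B) = √(4² + 6²) = √52 ≈ 7.2111, d(B,C) = √(0² + 1²) = √1 = 1, d(A,C) = √(4² + 7²) = √65 ≈ 8.0623.
d(A,B) + d(B,C) - d(A,C) = 7.2111 + 1 - 8.0623 = 8.2111 - 8.0623 = 0.1488 (to 4 decimal places). This is ≥ 0, so the triangle inequality holds for these points.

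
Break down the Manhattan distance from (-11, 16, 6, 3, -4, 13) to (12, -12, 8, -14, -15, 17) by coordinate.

Σ|x_i - y_i| = |-11 - 12| + |16 - (-12)| + |6 - 8| + |3 - (-14)| + |-4 - (-15)| + |13 - 17| = 23 + 28 + 2 + 17 + 11 + 4 = 85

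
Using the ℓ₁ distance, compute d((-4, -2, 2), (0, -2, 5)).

Σ|x_i - y_i| = |-4 - 0| + |-2 - (-2)| + |2 - 5| = 4 + 0 + 3 = 7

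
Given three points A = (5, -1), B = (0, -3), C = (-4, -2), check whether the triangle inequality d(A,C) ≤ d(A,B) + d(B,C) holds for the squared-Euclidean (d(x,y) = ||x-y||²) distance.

d(A,B) = 5² + 2² = 29, d(B,C) = 4² + 1² = 17, d(A,C) = 9² + 1² = 82.
d(A,C) = 82 > 29 + 17 = 46. Triangle inequality is VIOLATED. (Squared-Euclidean is not a metric — this is a counterexample.)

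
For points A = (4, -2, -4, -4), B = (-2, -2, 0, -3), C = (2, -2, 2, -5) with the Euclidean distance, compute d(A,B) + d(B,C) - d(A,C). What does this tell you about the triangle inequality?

d(A,B) = √(6² + 0² + 4² + 1²) = √53 ≈ 7.2801, d(B,C) = √(4² + 0² + 2² + 2²) = √24 ≈ 4.899, d(A,C) = √(2² + 0² + 6² + 1²) = √41 ≈ 6.4031.
d(A,B) + d(B,C) - d(A,C) = 7.2801 + 4.899 - 6.4031 = 12.1791 - 6.4031 = 5.776 (to 4 decimal places). This is ≥ 0, so the triangle inequality holds for these points.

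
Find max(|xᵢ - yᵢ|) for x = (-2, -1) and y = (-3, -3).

max(|x_i - y_i|) = max(|-2 - (-3)|, |-1 - (-3)|) = max(1, 2) = 2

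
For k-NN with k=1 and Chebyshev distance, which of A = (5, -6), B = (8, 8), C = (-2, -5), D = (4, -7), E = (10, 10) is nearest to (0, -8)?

Distances: d(A) = 5, d(B) = 16, d(C) = 3, d(D) = 4, d(E) = 18. Nearest: C = (-2, -5) with distance 3.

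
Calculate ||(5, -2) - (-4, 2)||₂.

√(Σ(x_i - y_i)²) = √((5 - (-4))² + (-2 - 2)²)
= √(9² + (-4)²) = √(81 + 16) = √97 ≈ 9.8489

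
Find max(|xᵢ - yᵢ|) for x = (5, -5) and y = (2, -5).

max(|x_i - y_i|) = max(|5 - 2|, |-5 - (-5)|) = max(3, 0) = 3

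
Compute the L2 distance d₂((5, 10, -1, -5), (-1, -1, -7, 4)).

√(Σ(x_i - y_i)²) = √((5 - (-1))² + (10 - (-1))² + (-1 - (-7))² + (-5 - 4)²)
= √(6² + 11² + 6² + (-9)²) = √(36 + 121 + 36 + 81) = √274 ≈ 16.5529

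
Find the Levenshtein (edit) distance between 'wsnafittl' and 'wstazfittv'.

Let D[i][j] be the edit distance between the first i characters of 'wsnafittl' and the first j characters of 'wstazfittv', with D[i][0] = i, D[0][j] = j, and D[i][j] = D[i-1][j-1] if the characters match, else 1 + min(D[i-1][j], D[i][j-1], D[i-1][j-1]). Filling the table (rows: prefixes of 'wsnafittl', columns: prefixes of 'wstazfittv'):
     ε  w  s  t  a  z  f  i  t  t  v
  ε  0  1  2  3  4  5  6  7  8  9 10
  w  1  0  1  2  3  4  5  6  7  8  9
  s  2  1  0  1  2  3  4  5  6  7  8
  n  3  2  1  1  2  3  4  5  6  7  8
  a  4  3  2  2  1  2  3  4  5  6  7
  f  5  4  3  3  2  2  2  3  4  5  6
  i  6  5  4  4  3  3  3  2  3  4  5
  t  7  6  5  4  4  4  4  3  2  3  4
  t  8  7  6  5  5  5  5  4  3  2  3
  l  9  8  7  6  6  6  6  5  4  3  3
The bottom-right entry gives D[9][10] = 3, so no sequence of fewer than 3 edits works. Backtracking through the table gives one optimal edit sequence (3 edits):
  wsnafittl → wstafittl (sub n→t @3)
  wstafittl → wstazfittl (ins z @5)
  wstazfittl → wstazfittv (sub l→v @10)
Edit distance = 3.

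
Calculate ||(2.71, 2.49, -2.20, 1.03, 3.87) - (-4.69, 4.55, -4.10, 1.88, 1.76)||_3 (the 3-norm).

(Σ|x_i - y_i|^3)^(1/3) = (|2.71 - (-4.69)|^3 + |2.49 - 4.55|^3 + |-2.2 - (-4.1)|^3 + |1.03 - 1.88|^3 + |3.87 - 1.76|^3)^(1/3)
= (7.4^3 + 2.06^3 + 1.9^3 + 0.85^3 + 2.11^3)^(1/3) ≈ (405.224 + 8.7418 + 6.859 + 0.6141 + 9.3939)^(1/3) = (430.8328)^(1/3) ≈ 7.5527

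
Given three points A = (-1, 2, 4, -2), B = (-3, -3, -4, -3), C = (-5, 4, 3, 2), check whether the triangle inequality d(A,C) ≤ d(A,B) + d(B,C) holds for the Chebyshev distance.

d(A,B) = max(2, 5, 8, 1) = 8, d(B,C) = max(2, 7, 7, 5) = 7, d(A,C) = max(4, 2, 1, 4) = 4.
d(A,C) = 4 ≤ 8 + 7 = 15. Triangle inequality is satisfied.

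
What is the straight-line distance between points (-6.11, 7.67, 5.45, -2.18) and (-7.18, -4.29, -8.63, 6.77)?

√(Σ(x_i - y_i)²) = √((-6.11 - (-7.18))² + (7.67 - (-4.29))² + (5.45 - (-8.63))² + (-2.18 - 6.77)²)
= √(1.07² + 11.96² + 14.08² + (-8.95)²) = √(1.1449 + 143.0416 + 198.2464 + 80.1025) = √422.5354 ≈ 20.5557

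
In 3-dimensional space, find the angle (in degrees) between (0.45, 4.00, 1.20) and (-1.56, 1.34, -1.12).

With u = (0.45, 4.00, 1.20), v = (-1.56, 1.34, -1.12):
u·v = 0.45·(-1.56) + 4·1.34 + 1.2·(-1.12) = (-0.702) + 5.36 + (-1.344) = 3.314.
|u| = √(0.45² + 4² + 1.2²) = √(0.2025 + 16 + 1.44) = √17.6425, |v| = √((-1.56)² + 1.34² + (-1.12)²) = √(2.4336 + 1.7956 + 1.2544) = √5.4836.
cos θ = (u·v)/(|u||v|) = 3.314/(√17.6425·√5.4836) ≈ 0.33693
θ = arccos(0.33693) ≈ 70.31°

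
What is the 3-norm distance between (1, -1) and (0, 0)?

(Σ|x_i - y_i|^3)^(1/3) = (|1 - 0|^3 + |-1 - 0|^3)^(1/3)
= (1^3 + 1^3)^(1/3) = (1 + 1)^(1/3) = (2)^(1/3) ≈ 1.2599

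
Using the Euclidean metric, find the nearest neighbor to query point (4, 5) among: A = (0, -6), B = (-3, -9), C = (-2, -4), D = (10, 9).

Distances: d(A) ≈ 11.7047, d(B) ≈ 15.6525, d(C) ≈ 10.8167, d(D) ≈ 7.2111. Nearest: D = (10, 9) with distance 7.2111.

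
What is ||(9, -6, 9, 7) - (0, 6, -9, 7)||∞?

max(|x_i - y_i|) = max(|9 - 0|, |-6 - 6|, |9 - (-9)|, |7 - 7|) = max(9, 12, 18, 0) = 18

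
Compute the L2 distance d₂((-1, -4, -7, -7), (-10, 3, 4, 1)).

√(Σ(x_i - y_i)²) = √((-1 - (-10))² + (-4 - 3)² + (-7 - 4)² + (-7 - 1)²)
= √(9² + (-7)² + (-11)² + (-8)²) = √(81 + 49 + 121 + 64) = √315 ≈ 17.7482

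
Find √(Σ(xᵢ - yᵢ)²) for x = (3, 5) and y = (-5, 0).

√(Σ(x_i - y_i)²) = √((3 - (-5))² + (5 - 0)²)
= √(8² + 5²) = √(64 + 25) = √89 ≈ 9.434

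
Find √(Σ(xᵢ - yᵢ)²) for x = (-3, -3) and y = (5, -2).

√(Σ(x_i - y_i)²) = √((-3 - 5)² + (-3 - (-2))²)
= √((-8)² + (-1)²) = √(64 + 1) = √65 ≈ 8.0623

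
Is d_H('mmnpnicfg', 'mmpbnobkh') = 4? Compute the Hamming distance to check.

Differing positions: 3, 4, 6, 7, 8, 9. Hamming distance = 6, so the claim that d_H = 4 is false.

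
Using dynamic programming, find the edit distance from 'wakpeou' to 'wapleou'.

Let D[i][j] be the edit distance between the first i characters of 'wakpeou' and the first j characters of 'wapleou', with D[i][0] = i, D[0][j] = j, and D[i][j] = D[i-1][j-1] if the characters match, else 1 + min(D[i-1][j], D[i][j-1], D[i-1][j-1]). Filling the table (rows: prefixes of 'wakpeou', columns: prefixes of 'wapleou'):
     ε  w  a  p  l  e  o  u
  ε  0  1  2  3  4  5  6  7
  w  1  0  1  2  3  4  5  6
  a  2  1  0  1  2  3  4  5
  k  3  2  1  1  2  3  4  5
  p  4  3  2  1  2  3  4  5
  e  5  4  3  2  2  2  3  4
  o  6  5  4  3  3  3  2  3
  u  7  6  5  4  4  4  3  2
The bottom-right entry gives D[7][7] = 2, so no sequence of fewer than 2 edits works. Backtracking through the table gives one optimal edit sequence (2 edits):
  wakpeou → wappeou (sub k→p @3)
  wappeou → wapleou (sub p→l @4)
Edit distance = 2.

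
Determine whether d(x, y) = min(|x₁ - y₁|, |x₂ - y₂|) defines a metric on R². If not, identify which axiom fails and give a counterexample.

No. d fails identity of indiscernibles: take x = (4, 0) and y = (4, 7). Then d(x,y) = min(|4 - 4|, |0 - 7|) = min(0, 7) = 0, yet x ≠ y.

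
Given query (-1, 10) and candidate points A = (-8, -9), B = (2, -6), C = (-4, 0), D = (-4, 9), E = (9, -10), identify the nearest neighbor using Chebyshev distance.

Distances: d(A) = 19, d(B) = 16, d(C) = 10, d(D) = 3, d(E) = 20. Nearest: D = (-4, 9) with distance 3.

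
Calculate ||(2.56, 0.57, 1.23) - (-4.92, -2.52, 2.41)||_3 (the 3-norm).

(Σ|x_i - y_i|^3)^(1/3) = (|2.56 - (-4.92)|^3 + |0.57 - (-2.52)|^3 + |1.23 - 2.41|^3)^(1/3)
= (7.48^3 + 3.09^3 + 1.18^3)^(1/3) ≈ (418.509 + 29.5036 + 1.643)^(1/3) = (449.6556)^(1/3) ≈ 7.6611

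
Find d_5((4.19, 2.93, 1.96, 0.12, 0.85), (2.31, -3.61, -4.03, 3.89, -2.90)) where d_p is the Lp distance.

(Σ|x_i - y_i|^5)^(1/5) = (|4.19 - 2.31|^5 + |2.93 - (-3.61)|^5 + |1.96 - (-4.03)|^5 + |0.12 - 3.89|^5 + |0.85 - (-2.9)|^5)^(1/5)
= (1.88^5 + 6.54^5 + 5.99^5 + 3.77^5 + 3.75^5)^(1/5) ≈ (23.4849 + 11964.3399 + 7711.4156 + 761.5646 + 741.5771)^(1/5) = (21202.3821)^(1/5) ≈ 7.3329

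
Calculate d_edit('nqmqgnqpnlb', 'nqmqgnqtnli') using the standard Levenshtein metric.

Let D[i][j] be the edit distance between the first i characters of 'nqmqgnqpnlb' and the first j characters of 'nqmqgnqtnli', with D[i][0] = i, D[0][j] = j, and D[i][j] = D[i-1][j-1] if the characters match, else 1 + min(D[i-1][j], D[i][j-1], D[i-1][j-1]). Filling the table (rows: prefixes of 'nqmqgnqpnlb', columns: prefixes of 'nqmqgnqtnli'):
     ε  n  q  m  q  g  n  q  t  n  l  i
  ε  0  1  2  3  4  5  6  7  8  9 10 11
  n  1  0  1  2  3  4  5  6  7  8  9 10
  q  2  1  0  1  2  3  4  5  6  7  8  9
  m  3  2  1  0  1  2  3  4  5  6  7  8
  q  4  3  2  1  0  1  2  3  4  5  6  7
  g  5  4  3  2  1  0  1  2  3  4  5  6
  n  6  5  4  3  2  1  0  1  2  3  4  5
  q  7  6  5  4  3  2  1  0  1  2  3  4
  p  8  7  6  5  4  3  2  1  1  2  3  4
  n  9  8  7  6  5  4  3  2  2  1  2  3
  l 10  9  8  7  6  5  4  3  3  2  1  2
  b 11 10  9  8  7  6  5  4  4  3  2  2
The bottom-right entry gives D[11][11] = 2, so no sequence of fewer than 2 edits works. Backtracking through the table gives one optimal edit sequence (2 edits):
  nqmqgnqpnlb → nqmqgnqtnlb (sub p→t @8)
  nqmqgnqtnlb → nqmqgnqtnli (sub b→i @11)
Edit distance = 2.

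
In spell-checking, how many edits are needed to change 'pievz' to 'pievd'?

Let D[i][j] be the edit distance between the first i characters of 'pievz' and the first j characters of 'pievd', with D[i][0] = i, D[0][j] = j, and D[i][j] = D[i-1][j-1] if the characters match, else 1 + min(D[i-1][j], D[i][j-1], D[i-1][j-1]). Filling the table (rows: prefixes of 'pievz', columns: prefixes of 'pievd'):
     ε  p  i  e  v  d
  ε  0  1  2  3  4  5
  p  1  0  1  2  3  4
  i  2  1  0  1  2  3
  e  3  2  1  0  1  2
  v  4  3  2  1  0  1
  z  5  4  3  2  1  1
The bottom-right entry gives D[5][5] = 1, so no sequence of fewer than 1 edit works. Backtracking through the table gives one optimal edit sequence (1 edit):
  pievz → pievd (sub z→d @5)
Edit distance = 1.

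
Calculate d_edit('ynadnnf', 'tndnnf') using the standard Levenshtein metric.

Let D[i][j] be the edit distance between the first i characters of 'ynadnnf' and the first j characters of 'tndnnf', with D[i][0] = i, D[0][j] = j, and D[i][j] = D[i-1][j-1] if the characters match, else 1 + min(D[i-1][j], D[i][j-1], D[i-1][j-1]). Filling the table (rows: prefixes of 'ynadnnf', columns: prefixes of 'tndnnf'):
     ε  t  n  d  n  n  f
  ε  0  1  2  3  4  5  6
  y  1  1  2  3  4  5  6
  n  2  2  1  2  3  4  5
  a  3  3  2  2  3  4  5
  d  4  4  3  2  3  4  5
  n  5  5  4  3  2  3  4
  n  6  6  5  4  3  2  3
  f  7  7  6  5  4  3  2
The bottom-right entry gives D[7][6] = 2, so no sequence of fewer than 2 edits works. Backtracking through the table gives one optimal edit sequence (2 edits):
  ynadnnf → tnadnnf (sub y→t @1)
  tnadnnf → tndnnf (del a @3)
Edit distance = 2.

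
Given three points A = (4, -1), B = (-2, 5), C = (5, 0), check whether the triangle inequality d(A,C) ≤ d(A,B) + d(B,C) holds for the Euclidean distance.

d(A,B) = √(6² + 6²) = √72 ≈ 8.4853, d(B,C) = √(7² + 5²) = √74 ≈ 8.6023, d(A,C) = √(1² + 1²) = √2 ≈ 1.4142.
d(A,C) ≈ 1.4142 ≤ 8.4853 + 8.6023 = 17.0876. Triangle inequality is satisfied.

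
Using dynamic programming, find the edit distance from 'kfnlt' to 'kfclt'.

Let D[i][j] be the edit distance between the first i characters of 'kfnlt' and the first j characters of 'kfclt', with D[i][0] = i, D[0][j] = j, and D[i][j] = D[i-1][j-1] if the characters match, else 1 + min(D[i-1][j], D[i][j-1], D[i-1][j-1]). Filling the table (rows: prefixes of 'kfnlt', columns: prefixes of 'kfclt'):
     ε  k  f  c  l  t
  ε  0  1  2  3  4  5
  k  1  0  1  2  3  4
  f  2  1  0  1  2  3
  n  3  2  1  1  2  3
  l  4  3  2  2  1  2
  t  5  4  3  3  2  1
The bottom-right entry gives D[5][5] = 1, so no sequence of fewer than 1 edit works. Backtracking through the table gives one optimal edit sequence (1 edit):
  kfnlt → kfclt (sub n→c @3)
Edit distance = 1.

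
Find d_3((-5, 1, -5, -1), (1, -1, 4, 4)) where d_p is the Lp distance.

(Σ|x_i - y_i|^3)^(1/3) = (|-5 - 1|^3 + |1 - (-1)|^3 + |-5 - 4|^3 + |-1 - 4|^3)^(1/3)
= (6^3 + 2^3 + 9^3 + 5^3)^(1/3) = (216 + 8 + 729 + 125)^(1/3) = (1078)^(1/3) ≈ 10.2535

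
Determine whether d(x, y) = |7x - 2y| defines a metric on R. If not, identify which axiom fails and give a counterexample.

No. d fails symmetry: d(4, 7) = |7·4 - 2·7| = |14| = 14, but d(7, 4) = |7·7 - 2·4| = |41| = 41. Since 14 ≠ 41, d(x,y) ≠ d(y,x) in general.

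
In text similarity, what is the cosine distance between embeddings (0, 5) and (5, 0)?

With u = (0, 5), v = (5, 0):
u·v = 0·5 + 5·0 = 0 + 0 = 0.
|u| = √(0² + 5²) = √25, |v| = √(5² + 0²) = √25, so |u||v| = √(25·25) = √625 = 25.
cos θ = (u·v)/(|u||v|) = 0/25 = 0
Cosine distance = 1 - cos θ = 1 - 0 = 1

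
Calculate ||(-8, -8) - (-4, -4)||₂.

√(Σ(x_i - y_i)²) = √((-8 - (-4))² + (-8 - (-4))²)
= √((-4)² + (-4)²) = √(16 + 16) = √32 ≈ 5.6569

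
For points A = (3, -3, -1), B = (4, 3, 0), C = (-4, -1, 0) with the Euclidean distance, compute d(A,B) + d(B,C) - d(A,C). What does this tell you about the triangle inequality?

d(A,B) = √(1² + 6² + 1²) = √38 ≈ 6.1644, d(B,C) = √(8² + 4² + 0²) = √80 ≈ 8.9443, d(A,C) = √(7² + 2² + 1²) = √54 ≈ 7.3485.
d(A,B) + d(B,C) - d(A,C) = 6.1644 + 8.9443 - 7.3485 = 15.1087 - 7.3485 = 7.7602 (to 4 decimal places). This is ≥ 0, so the triangle inequality holds for these points.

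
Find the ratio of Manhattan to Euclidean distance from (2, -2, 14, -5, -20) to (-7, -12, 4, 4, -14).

L1 = |2 - (-7)| + |-2 - (-12)| + |14 - 4| + |-5 - 4| + |-20 - (-14)| = 9 + 10 + 10 + 9 + 6 = 44
L2 = √(9² + 10² + 10² + 9² + 6²) = √398 ≈ 19.9499
L1 ≥ L2 always (equality iff movement is along one axis); L1 > L2 here.
Ratio L1/L2 = 44/√398 ≈ 2.2055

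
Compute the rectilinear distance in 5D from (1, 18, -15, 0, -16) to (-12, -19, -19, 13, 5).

Σ|x_i - y_i| = |1 - (-12)| + |18 - (-19)| + |-15 - (-19)| + |0 - 13| + |-16 - 5| = 13 + 37 + 4 + 13 + 21 = 88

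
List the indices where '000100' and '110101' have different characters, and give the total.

Differing positions: 1, 2, 6. Hamming distance = 3.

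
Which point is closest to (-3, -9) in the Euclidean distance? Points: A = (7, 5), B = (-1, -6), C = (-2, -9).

Distances: d(A) ≈ 17.2047, d(B) ≈ 3.6056, d(C) = 1. Nearest: C = (-2, -9) with distance 1.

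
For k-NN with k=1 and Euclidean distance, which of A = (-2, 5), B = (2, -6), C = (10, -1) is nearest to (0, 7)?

Distances: d(A) ≈ 2.8284, d(B) ≈ 13.1529, d(C) ≈ 12.8062. Nearest: A = (-2, 5) with distance 2.8284.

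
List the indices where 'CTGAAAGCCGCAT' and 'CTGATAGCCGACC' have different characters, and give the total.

Differing positions: 5, 11, 12, 13. Hamming distance = 4.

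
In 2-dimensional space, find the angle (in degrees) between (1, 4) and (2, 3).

With u = (1, 4), v = (2, 3):
u·v = 1·2 + 4·3 = 2 + 12 = 14.
|u| = √(1² + 4²) = √17, |v| = √(2² + 3²) = √13, so |u||v| = √(17·13) = √221.
cos θ = (u·v)/(|u||v|) = 14/√221 ≈ 0.941742
θ = arccos(0.941742) ≈ 19.65°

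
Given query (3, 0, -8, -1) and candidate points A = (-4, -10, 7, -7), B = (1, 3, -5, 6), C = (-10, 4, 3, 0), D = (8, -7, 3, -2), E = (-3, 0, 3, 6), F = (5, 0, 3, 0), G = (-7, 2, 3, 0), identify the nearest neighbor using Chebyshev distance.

Distances: d(A) = 15, d(B) = 7, d(C) = 13, d(D) = 11, d(E) = 11, d(F) = 11, d(G) = 11. Nearest: B = (1, 3, -5, 6) with distance 7.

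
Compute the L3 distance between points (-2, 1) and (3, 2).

(Σ|x_i - y_i|^3)^(1/3) = (|-2 - 3|^3 + |1 - 2|^3)^(1/3)
= (5^3 + 1^3)^(1/3) = (125 + 1)^(1/3) = (126)^(1/3) ≈ 5.0133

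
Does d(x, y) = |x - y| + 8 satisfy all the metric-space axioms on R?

No. d fails identity of indiscernibles (specifically d(x,x) = 0): d(-8, -8) = |-8 - (-8)| + 8 = 0 + 8 = 8 ≠ 0.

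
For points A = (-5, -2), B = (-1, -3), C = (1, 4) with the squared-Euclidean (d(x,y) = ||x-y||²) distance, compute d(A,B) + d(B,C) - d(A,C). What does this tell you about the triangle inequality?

d(A,B) = 4² + 1² = 17, d(B,C) = 2² + 7² = 53, d(A,C) = 6² + 6² = 72.
d(A,B) + d(B,C) - d(A,C) = 17 + 53 - 72 = 70 - 72 = -2. This is < 0, so the triangle inequality FAILS for these points (squared-Euclidean is not a metric).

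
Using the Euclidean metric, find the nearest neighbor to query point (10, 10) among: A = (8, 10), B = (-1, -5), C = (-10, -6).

Distances: d(A) = 2, d(B) ≈ 18.6011, d(C) ≈ 25.6125. Nearest: A = (8, 10) with distance 2.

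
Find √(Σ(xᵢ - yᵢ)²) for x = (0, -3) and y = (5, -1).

√(Σ(x_i - y_i)²) = √((0 - 5)² + (-3 - (-1))²)
= √((-5)² + (-2)²) = √(25 + 4) = √29 ≈ 5.3852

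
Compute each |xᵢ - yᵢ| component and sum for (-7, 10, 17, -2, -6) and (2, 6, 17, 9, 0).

Σ|x_i - y_i| = |-7 - 2| + |10 - 6| + |17 - 17| + |-2 - 9| + |-6 - 0| = 9 + 4 + 0 + 11 + 6 = 30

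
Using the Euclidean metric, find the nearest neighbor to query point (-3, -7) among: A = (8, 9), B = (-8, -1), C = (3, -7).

Distances: d(A) ≈ 19.4165, d(B) ≈ 7.8102, d(C) = 6. Nearest: C = (3, -7) with distance 6.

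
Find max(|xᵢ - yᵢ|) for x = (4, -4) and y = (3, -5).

max(|x_i - y_i|) = max(|4 - 3|, |-4 - (-5)|) = max(1, 1) = 1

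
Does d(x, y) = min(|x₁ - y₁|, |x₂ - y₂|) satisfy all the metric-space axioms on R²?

No. d fails identity of indiscernibles: take x = (0, 0) and y = (0, 7). Then d(x,y) = min(|0 - 0|, |0 - 7|) = min(0, 7) = 0, yet x ≠ y.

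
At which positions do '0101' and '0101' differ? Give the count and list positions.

Differing positions: none. Hamming distance = 0.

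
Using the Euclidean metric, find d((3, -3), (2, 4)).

√(Σ(x_i - y_i)²) = √((3 - 2)² + (-3 - 4)²)
= √(1² + (-7)²) = √(1 + 49) = √50 ≈ 7.0711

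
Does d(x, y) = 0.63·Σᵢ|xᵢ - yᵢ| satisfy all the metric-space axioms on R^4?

Yes. The L1 (Manhattan) norm induces a metric on R^4, and multiplying a metric by a positive constant 0.63 > 0 preserves all four axioms: non-negativity (0.63·||x-y|| ≥ 0), identity (0.63·||x-y|| = 0 ⟺ ||x-y|| = 0 ⟺ x = y), symmetry (||x-y|| = ||y-x||), and the triangle inequality (0.63·||x-z|| ≤ 0.63·||x-y|| + 0.63·||y-z||). So d is a metric.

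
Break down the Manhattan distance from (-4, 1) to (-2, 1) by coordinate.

Σ|x_i - y_i| = |-4 - (-2)| + |1 - 1| = 2 + 0 = 2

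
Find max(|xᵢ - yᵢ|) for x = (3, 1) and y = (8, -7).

max(|x_i - y_i|) = max(|3 - 8|, |1 - (-7)|) = max(5, 8) = 8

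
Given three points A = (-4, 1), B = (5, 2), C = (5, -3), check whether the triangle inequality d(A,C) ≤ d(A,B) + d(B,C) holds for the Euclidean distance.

d(A,B) = √(9² + 1²) = √82 ≈ 9.0554, d(B,C) = √(0² + 5²) = √25 = 5, d(A,C) = √(9² + 4²) = √97 ≈ 9.8489.
d(A,C) ≈ 9.8489 ≤ 9.0554 + 5 = 14.0554. Triangle inequality is satisfied.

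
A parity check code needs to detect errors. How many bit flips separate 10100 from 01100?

Differing positions: 1, 2. Hamming distance = 2.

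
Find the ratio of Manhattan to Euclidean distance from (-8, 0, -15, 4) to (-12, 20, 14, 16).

L1 = |-8 - (-12)| + |0 - 20| + |-15 - 14| + |4 - 16| = 4 + 20 + 29 + 12 = 65
L2 = √(4² + 20² + 29² + 12²) = √1401 ≈ 37.4299
L1 ≥ L2 always (equality iff movement is along one axis); L1 > L2 here.
Ratio L1/L2 = 65/√1401 ≈ 1.7366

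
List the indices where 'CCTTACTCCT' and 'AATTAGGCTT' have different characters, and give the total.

Differing positions: 1, 2, 6, 7, 9. Hamming distance = 5.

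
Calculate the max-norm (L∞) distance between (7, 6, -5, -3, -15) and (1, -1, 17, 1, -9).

max(|x_i - y_i|) = max(|7 - 1|, |6 - (-1)|, |-5 - 17|, |-3 - 1|, |-15 - (-9)|) = max(6, 7, 22, 4, 6) = 22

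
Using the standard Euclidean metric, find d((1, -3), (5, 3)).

√(Σ(x_i - y_i)²) = √((1 - 5)² + (-3 - 3)²)
= √((-4)² + (-6)²) = √(16 + 36) = √52 ≈ 7.2111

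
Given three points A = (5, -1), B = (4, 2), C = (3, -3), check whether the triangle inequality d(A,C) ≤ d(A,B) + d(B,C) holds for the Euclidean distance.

d(A,B) = √(1² + 3²) = √10 ≈ 3.1623, d(B,C) = √(1² + 5²) = √26 ≈ 5.099, d(A,C) = √(2² + 2²) = √8 ≈ 2.8284.
d(A,C) ≈ 2.8284 ≤ 3.1623 + 5.099 = 8.2613. Triangle inequality is satisfied.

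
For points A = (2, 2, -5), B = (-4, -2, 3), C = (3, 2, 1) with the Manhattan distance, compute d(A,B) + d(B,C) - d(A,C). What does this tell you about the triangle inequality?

d(A,B) = 6 + 4 + 8 = 18, d(B,C) = 7 + 4 + 2 = 13, d(A,C) = 1 + 0 + 6 = 7.
d(A,B) + d(B,C) - d(A,C) = 18 + 13 - 7 = 31 - 7 = 24. This is ≥ 0, so the triangle inequality holds for these points.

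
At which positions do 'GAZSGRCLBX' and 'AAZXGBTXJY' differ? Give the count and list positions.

Differing positions: 1, 4, 6, 7, 8, 9, 10. Hamming distance = 7.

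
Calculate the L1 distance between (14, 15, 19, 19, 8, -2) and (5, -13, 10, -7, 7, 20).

Σ|x_i - y_i| = |14 - 5| + |15 - (-13)| + |19 - 10| + |19 - (-7)| + |8 - 7| + |-2 - 20| = 9 + 28 + 9 + 26 + 1 + 22 = 95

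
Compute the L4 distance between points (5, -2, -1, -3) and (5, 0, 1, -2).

(Σ|x_i - y_i|^4)^(1/4) = (|5 - 5|^4 + |-2 - 0|^4 + |-1 - 1|^4 + |-3 - (-2)|^4)^(1/4)
= (0^4 + 2^4 + 2^4 + 1^4)^(1/4) = (0 + 16 + 16 + 1)^(1/4) = (33)^(1/4) ≈ 2.3968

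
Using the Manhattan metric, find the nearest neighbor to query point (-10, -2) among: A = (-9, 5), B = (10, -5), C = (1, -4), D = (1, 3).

Distances: d(A) = 8, d(B) = 23, d(C) = 13, d(D) = 16. Nearest: A = (-9, 5) with distance 8.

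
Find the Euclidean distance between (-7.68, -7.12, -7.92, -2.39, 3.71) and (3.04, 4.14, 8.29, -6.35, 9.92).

√(Σ(x_i - y_i)²) = √((-7.68 - 3.04)² + (-7.12 - 4.14)² + (-7.92 - 8.29)² + (-2.39 - (-6.35))² + (3.71 - 9.92)²)
= √((-10.72)² + (-11.26)² + (-16.21)² + 3.96² + (-6.21)²) = √(114.9184 + 126.7876 + 262.7641 + 15.6816 + 38.5641) = √558.7158 ≈ 23.6372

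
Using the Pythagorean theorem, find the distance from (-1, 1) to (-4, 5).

√(Σ(x_i - y_i)²) = √((-1 - (-4))² + (1 - 5)²)
= √(3² + (-4)²) = √(9 + 16) = √25 = 5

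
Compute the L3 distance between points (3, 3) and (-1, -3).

(Σ|x_i - y_i|^3)^(1/3) = (|3 - (-1)|^3 + |3 - (-3)|^3)^(1/3)
= (4^3 + 6^3)^(1/3) = (64 + 216)^(1/3) = (280)^(1/3) ≈ 6.5421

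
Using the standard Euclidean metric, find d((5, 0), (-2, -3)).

√(Σ(x_i - y_i)²) = √((5 - (-2))² + (0 - (-3))²)
= √(7² + 3²) = √(49 + 9) = √58 ≈ 7.6158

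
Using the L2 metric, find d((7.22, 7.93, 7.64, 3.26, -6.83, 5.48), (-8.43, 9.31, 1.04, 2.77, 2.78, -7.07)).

√(Σ(x_i - y_i)²) = √((7.22 - (-8.43))² + (7.93 - 9.31)² + (7.64 - 1.04)² + (3.26 - 2.77)² + (-6.83 - 2.78)² + (5.48 - (-7.07))²)
= √(15.65² + (-1.38)² + 6.6² + 0.49² + (-9.61)² + 12.55²) = √(244.9225 + 1.9044 + 43.56 + 0.2401 + 92.3521 + 157.5025) = √540.4816 ≈ 23.2483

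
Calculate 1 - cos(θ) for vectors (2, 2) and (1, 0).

With u = (2, 2), v = (1, 0):
u·v = 2·1 + 2·0 = 2 + 0 = 2.
|u| = √(2² + 2²) = √8, |v| = √(1² + 0²) = √1, so |u||v| = √(8·1) = √8.
cos θ = (u·v)/(|u||v|) = 2/√8 ≈ 0.7071
Cosine distance = 1 - cos θ ≈ 1 - 0.7071 = 0.2929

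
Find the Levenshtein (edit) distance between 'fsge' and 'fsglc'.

Let D[i][j] be the edit distance between the first i characters of 'fsge' and the first j characters of 'fsglc', with D[i][0] = i, D[0][j] = j, and D[i][j] = D[i-1][j-1] if the characters match, else 1 + min(D[i-1][j], D[i][j-1], D[i-1][j-1]). Filling the table (rows: prefixes of 'fsge', columns: prefixes of 'fsglc'):
     ε  f  s  g  l  c
  ε  0  1  2  3  4  5
  f  1  0  1  2  3  4
  s  2  1  0  1  2  3
  g  3  2  1  0  1  2
  e  4  3  2  1  1  2
The bottom-right entry gives D[4][5] = 2, so no sequence of fewer than 2 edits works. Backtracking through the table gives one optimal edit sequence (2 edits):
  fsge → fsgle (ins l @4)
  fsgle → fsglc (sub e→c @5)
Edit distance = 2.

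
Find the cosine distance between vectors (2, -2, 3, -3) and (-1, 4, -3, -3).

With u = (2, -2, 3, -3), v = (-1, 4, -3, -3):
u·v = 2·(-1) + (-2)·4 + 3·(-3) + (-3)·(-3) = (-2) + (-8) + (-9) + 9 = -10.
|u| = √(2² + (-2)² + 3² + (-3)²) = √26, |v| = √((-1)² + 4² + (-3)² + (-3)²) = √35, so |u||v| = √(26·35) = √910.
cos θ = (u·v)/(|u||v|) = -10/√910 ≈ -0.3315
Cosine distance = 1 - cos θ ≈ 1 - (-0.3315) = 1.3315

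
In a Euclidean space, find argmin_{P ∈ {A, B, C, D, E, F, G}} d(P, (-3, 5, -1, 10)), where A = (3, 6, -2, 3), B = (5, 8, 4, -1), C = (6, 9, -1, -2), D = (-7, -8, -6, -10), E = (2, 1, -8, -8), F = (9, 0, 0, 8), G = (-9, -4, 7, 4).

Distances: d(A) ≈ 9.3274, d(B) ≈ 14.7986, d(C) ≈ 15.5242, d(D) ≈ 24.6982, d(E) ≈ 20.347, d(F) ≈ 13.1909, d(G) ≈ 14.7309. Nearest: A = (3, 6, -2, 3) with distance 9.3274.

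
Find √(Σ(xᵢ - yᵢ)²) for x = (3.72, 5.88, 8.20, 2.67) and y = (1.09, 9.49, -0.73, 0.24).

√(Σ(x_i - y_i)²) = √((3.72 - 1.09)² + (5.88 - 9.49)² + (8.2 - (-0.73))² + (2.67 - 0.24)²)
= √(2.63² + (-3.61)² + 8.93² + 2.43²) = √(6.9169 + 13.0321 + 79.7449 + 5.9049) = √105.5988 ≈ 10.2761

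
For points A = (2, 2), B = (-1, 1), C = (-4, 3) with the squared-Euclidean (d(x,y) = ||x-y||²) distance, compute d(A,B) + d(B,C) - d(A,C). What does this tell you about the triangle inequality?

d(A,B) = 3² + 1² = 10, d(B,C) = 3² + 2² = 13, d(A,C) = 6² + 1² = 37.
d(A,B) + d(B,C) - d(A,C) = 10 + 13 - 37 = 23 - 37 = -14. This is < 0, so the triangle inequality FAILS for these points (squared-Euclidean is not a metric).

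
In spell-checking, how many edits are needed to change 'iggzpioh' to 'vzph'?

Let D[i][j] be the edit distance between the first i characters of 'iggzpioh' and the first j characters of 'vzph', with D[i][0] = i, D[0][j] = j, and D[i][j] = D[i-1][j-1] if the characters match, else 1 + min(D[i-1][j], D[i][j-1], D[i-1][j-1]). Filling the table (rows: prefixes of 'iggzpioh', columns: prefixes of 'vzph'):
     ε  v  z  p  h
  ε  0  1  2  3  4
  i  1  1  2  3  4
  g  2  2  2  3  4
  g  3  3  3  3  4
  z  4  4  3  4  4
  p  5  5  4  3  4
  i  6  6  5  4  4
  o  7  7  6  5  5
  h  8  8  7  6  5
The bottom-right entry gives D[8][4] = 5, so no sequence of fewer than 5 edits works. Backtracking through the table gives one optimal edit sequence (5 edits):
  iggzpioh → ggzpioh (del i @1)
  ggzpioh → gzpioh (del g @1)
  gzpioh → vzpioh (sub g→v @1)
  vzpioh → vzpoh (del i @4)
  vzpoh → vzph (del o @4)
Edit distance = 5.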